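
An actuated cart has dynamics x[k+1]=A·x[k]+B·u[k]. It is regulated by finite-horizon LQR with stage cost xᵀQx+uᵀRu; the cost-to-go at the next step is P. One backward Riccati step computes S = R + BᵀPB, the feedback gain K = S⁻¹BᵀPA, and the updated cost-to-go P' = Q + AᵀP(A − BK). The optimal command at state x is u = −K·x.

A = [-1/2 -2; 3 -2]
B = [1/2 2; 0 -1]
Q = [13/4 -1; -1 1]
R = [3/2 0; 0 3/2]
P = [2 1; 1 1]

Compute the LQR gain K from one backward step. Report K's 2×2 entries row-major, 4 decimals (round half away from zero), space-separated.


BᵀP = [1.0000 0.5000; 3.0000 1.0000]
S = R + BᵀPB = [3/2 0; 0 3/2] + [0.5000 1.5000; 1.5000 5.0000] = [2.0000 1.5000; 1.5000 6.5000]
BᵀPA = [1.0000 -3.0000; 1.5000 -8.0000]
K = S⁻¹·BᵀPA = [0.3953 -0.6977; 0.1395 -1.0698]
A−BK = [-0.9767 0.4884; 3.1395 -3.0698]
AᵀP(A−BK) = [5.8953 -6.6977; -6.6977 9.3488]
P' = Q + AᵀP(A−BK) = [9.1453 -7.6977; -7.6977 10.3488]
tr(P') = 19.4942

0.3953 -0.6977 0.1395 -1.0698


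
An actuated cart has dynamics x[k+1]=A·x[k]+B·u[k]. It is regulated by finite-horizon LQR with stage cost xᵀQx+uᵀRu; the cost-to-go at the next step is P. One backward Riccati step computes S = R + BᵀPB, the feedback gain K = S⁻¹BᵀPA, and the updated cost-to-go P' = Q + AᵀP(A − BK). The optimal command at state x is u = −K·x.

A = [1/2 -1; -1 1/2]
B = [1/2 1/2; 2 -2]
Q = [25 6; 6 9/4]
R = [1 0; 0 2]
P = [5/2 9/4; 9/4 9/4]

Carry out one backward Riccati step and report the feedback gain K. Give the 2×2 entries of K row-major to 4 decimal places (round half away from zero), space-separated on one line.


BᵀP = [5.7500 5.6250; -3.2500 -3.3750]
S = R + BᵀPB = [1 0; 0 2] + [14.1250 -8.3750; -8.3750 5.1250] = [15.1250 -8.3750; -8.3750 7.1250]
BᵀPA = [-2.7500 -2.9375; 1.7500 1.5625]
K = S⁻¹·BᵀPA = [-0.1312 -0.2085; 0.0914 -0.0257]
A−BK = [0.5199 -0.8829; -0.5548 0.8654]
AᵀP(A−BK) = [0.1042 -0.0907; -0.0907 0.2403]
P' = Q + AᵀP(A−BK) = [25.1042 5.9093; 5.9093 2.4903]
tr(P') = 27.5946

-0.1312 -0.2085 0.0914 -0.0257


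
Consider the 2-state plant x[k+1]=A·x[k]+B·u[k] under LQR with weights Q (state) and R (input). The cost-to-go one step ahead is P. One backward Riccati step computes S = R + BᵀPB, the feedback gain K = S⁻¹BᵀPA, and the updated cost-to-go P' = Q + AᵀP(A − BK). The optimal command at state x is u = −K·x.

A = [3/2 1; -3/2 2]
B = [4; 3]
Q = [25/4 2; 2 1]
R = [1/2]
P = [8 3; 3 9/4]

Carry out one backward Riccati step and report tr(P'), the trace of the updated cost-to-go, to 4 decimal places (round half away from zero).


BᵀP = [41.0000 18.7500]
S = R + BᵀPB = [1/2] + [220.2500] = [220.7500]
BᵀPA = [33.3750 78.5000]
K = S⁻¹·BᵀPA = [0.1512 0.3556]
A−BK = [0.8952 -0.4224; -1.9536 0.9332]
AᵀP(A−BK) = [4.5166 -2.1183; -2.1183 1.0849]
P' = Q + AᵀP(A−BK) = [10.7666 -0.1183; -0.1183 2.0849]
tr(P') = 12.8515

12.8515


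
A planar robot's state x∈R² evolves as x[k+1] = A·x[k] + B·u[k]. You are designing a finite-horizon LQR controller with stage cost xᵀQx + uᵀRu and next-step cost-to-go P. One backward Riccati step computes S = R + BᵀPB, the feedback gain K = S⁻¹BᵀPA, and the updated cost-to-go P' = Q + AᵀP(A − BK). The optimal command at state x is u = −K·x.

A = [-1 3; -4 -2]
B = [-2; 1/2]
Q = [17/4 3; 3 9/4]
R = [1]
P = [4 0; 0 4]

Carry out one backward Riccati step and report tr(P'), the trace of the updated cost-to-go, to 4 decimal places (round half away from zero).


82.9444

BᵀP = [-8.0000 2.0000]
S = R + BᵀPB = [1] + [17.0000] = [18.0000]
BᵀPA = [0.0000 -28.0000]
K = S⁻¹·BᵀPA = [0.0000 -1.5556]
A−BK = [-1.0000 -0.1111; -4.0000 -1.2222]
AᵀP(A−BK) = [68.0000 20.0000; 20.0000 8.4444]
P' = Q + AᵀP(A−BK) = [72.2500 23.0000; 23.0000 10.6944]
tr(P') = 82.9444


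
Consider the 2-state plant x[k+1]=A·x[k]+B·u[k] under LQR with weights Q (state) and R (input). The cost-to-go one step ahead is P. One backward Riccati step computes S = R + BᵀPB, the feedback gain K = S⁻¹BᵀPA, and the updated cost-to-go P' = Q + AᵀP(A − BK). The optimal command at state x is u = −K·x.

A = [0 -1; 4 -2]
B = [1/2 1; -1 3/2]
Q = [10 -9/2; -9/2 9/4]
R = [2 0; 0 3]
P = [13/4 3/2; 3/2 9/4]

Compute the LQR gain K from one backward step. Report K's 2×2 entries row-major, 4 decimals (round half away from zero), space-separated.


-1.0313 0.2519 1.0946 -0.9306

BᵀP = [0.1250 -1.5000; 5.5000 4.8750]
S = R + BᵀPB = [2 0; 0 3] + [1.5625 -2.1250; -2.1250 12.8125] = [3.5625 -2.1250; -2.1250 15.8125]
BᵀPA = [-6.0000 2.8750; 19.5000 -15.2500]
K = S⁻¹·BᵀPA = [-1.0313 0.2519; 1.0946 -0.9306]
A−BK = [-0.5790 -0.1954; 1.3268 -0.3522]
AᵀP(A−BK) = [8.4674 -4.3423; -4.3423 3.3345]
P' = Q + AᵀP(A−BK) = [18.4674 -8.8423; -8.8423 5.5845]
tr(P') = 24.0519


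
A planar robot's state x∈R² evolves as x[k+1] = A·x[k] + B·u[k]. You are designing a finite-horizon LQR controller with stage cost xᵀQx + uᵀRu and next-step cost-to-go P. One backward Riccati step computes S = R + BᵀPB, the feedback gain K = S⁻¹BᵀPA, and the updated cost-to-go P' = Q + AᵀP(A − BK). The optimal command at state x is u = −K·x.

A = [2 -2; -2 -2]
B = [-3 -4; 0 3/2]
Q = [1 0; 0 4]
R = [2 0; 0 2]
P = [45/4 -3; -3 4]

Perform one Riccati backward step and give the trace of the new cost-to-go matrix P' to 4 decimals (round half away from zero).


BᵀP = [-33.7500 9.0000; -49.5000 18.0000]
S = R + BᵀPB = [2 0; 0 2] + [101.2500 148.5000; 148.5000 225.0000] = [103.2500 148.5000; 148.5000 227.0000]
BᵀPA = [-85.5000 49.5000; -135.0000 63.0000]
K = S⁻¹·BᵀPA = [0.4612 1.3576; -0.8964 -0.6106]
A−BK = [-0.2021 -0.3695; -0.6554 -1.0841]
AᵀP(A−BK) = [3.4154 4.6453; 4.6453 8.2656]
P' = Q + AᵀP(A−BK) = [4.4154 4.6453; 4.6453 12.2656]
tr(P') = 16.6810

16.6810


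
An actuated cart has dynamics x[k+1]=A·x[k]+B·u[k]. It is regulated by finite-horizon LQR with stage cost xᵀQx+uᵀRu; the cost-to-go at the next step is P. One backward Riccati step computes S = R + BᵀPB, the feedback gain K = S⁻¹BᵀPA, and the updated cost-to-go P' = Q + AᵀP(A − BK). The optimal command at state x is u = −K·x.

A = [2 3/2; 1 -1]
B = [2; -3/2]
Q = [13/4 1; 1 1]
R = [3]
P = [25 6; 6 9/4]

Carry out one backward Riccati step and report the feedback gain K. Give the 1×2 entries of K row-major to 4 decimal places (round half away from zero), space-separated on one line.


1.2576 0.7337

BᵀP = [41.0000 8.6250]
S = R + BᵀPB = [3] + [69.0625] = [72.0625]
BᵀPA = [90.6250 52.8750]
K = S⁻¹·BᵀPA = [1.2576 0.7337]
A−BK = [-0.5152 0.0325; 2.8864 0.1006]
AᵀP(A−BK) = [12.2810 3.2550; 3.2550 1.7036]
P' = Q + AᵀP(A−BK) = [15.5310 4.2550; 4.2550 2.7036]
tr(P') = 18.2346


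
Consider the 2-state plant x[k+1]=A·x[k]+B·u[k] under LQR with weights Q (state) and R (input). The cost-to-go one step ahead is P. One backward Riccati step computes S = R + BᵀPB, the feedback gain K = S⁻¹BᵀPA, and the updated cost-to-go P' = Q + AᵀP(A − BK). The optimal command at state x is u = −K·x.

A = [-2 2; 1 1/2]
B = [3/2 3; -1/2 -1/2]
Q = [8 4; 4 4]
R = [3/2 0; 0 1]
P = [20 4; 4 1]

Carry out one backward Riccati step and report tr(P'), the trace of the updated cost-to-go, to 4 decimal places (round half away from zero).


13.0313

BᵀP = [28.0000 5.5000; 58.0000 11.5000]
S = R + BᵀPB = [3/2 0; 0 1] + [39.2500 81.2500; 81.2500 168.2500] = [40.7500 81.2500; 81.2500 169.2500]
BᵀPA = [-50.5000 58.7500; -104.5000 121.7500]
K = S⁻¹·BᵀPA = [-0.1913 0.1735; -0.5256 0.6361]
A−BK = [-0.1363 -0.1684; 0.6416 0.9048]
AᵀP(A−BK) = [0.4147 -0.2700; -0.2700 0.6166]
P' = Q + AᵀP(A−BK) = [8.4147 3.7300; 3.7300 4.6166]
tr(P') = 13.0313


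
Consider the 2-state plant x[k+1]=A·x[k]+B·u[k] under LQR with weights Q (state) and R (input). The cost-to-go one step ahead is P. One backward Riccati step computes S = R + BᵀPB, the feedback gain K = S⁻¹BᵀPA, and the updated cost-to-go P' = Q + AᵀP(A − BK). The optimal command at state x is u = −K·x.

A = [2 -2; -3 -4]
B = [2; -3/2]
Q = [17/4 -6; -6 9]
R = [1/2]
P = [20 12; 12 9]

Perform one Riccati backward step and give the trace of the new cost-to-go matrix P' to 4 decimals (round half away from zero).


BᵀP = [22.0000 10.5000]
S = R + BᵀPB = [1/2] + [28.2500] = [28.7500]
BᵀPA = [12.5000 -86.0000]
K = S⁻¹·BᵀPA = [0.4348 -2.9913]
A−BK = [1.1304 3.9826; -2.3478 -8.4870]
AᵀP(A−BK) = [11.5652 41.3913; 41.3913 158.7478]
P' = Q + AᵀP(A−BK) = [15.8152 35.3913; 35.3913 167.7478]
tr(P') = 183.5630

183.5630


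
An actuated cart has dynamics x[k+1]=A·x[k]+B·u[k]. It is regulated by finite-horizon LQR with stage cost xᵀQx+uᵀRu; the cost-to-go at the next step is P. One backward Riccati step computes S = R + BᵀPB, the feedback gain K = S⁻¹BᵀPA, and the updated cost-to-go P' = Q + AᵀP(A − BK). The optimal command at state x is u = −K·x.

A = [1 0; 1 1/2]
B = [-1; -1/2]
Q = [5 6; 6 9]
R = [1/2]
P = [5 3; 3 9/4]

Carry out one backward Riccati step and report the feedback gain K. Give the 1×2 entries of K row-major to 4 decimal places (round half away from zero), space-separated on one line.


BᵀP = [-6.5000 -4.1250]
S = R + BᵀPB = [1/2] + [8.5625] = [9.0625]
BᵀPA = [-10.6250 -2.0625]
K = S⁻¹·BᵀPA = [-1.1724 -0.2276]
A−BK = [-0.1724 -0.2276; 0.4138 0.3862]
AᵀP(A−BK) = [0.7931 0.2069; 0.2069 0.0931]
P' = Q + AᵀP(A−BK) = [5.7931 6.2069; 6.2069 9.0931]
tr(P') = 14.8862

-1.1724 -0.2276


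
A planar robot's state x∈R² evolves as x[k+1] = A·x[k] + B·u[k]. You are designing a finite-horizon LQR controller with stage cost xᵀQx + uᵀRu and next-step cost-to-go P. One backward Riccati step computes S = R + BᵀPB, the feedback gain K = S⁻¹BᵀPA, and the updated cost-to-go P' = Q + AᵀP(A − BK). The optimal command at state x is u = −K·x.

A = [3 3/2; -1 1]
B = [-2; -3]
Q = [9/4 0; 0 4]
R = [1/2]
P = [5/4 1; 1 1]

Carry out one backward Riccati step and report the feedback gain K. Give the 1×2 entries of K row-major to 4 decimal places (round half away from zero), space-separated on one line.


-0.4340 -0.5000

BᵀP = [-5.5000 -5.0000]
S = R + BᵀPB = [1/2] + [26.0000] = [26.5000]
BᵀPA = [-11.5000 -13.2500]
K = S⁻¹·BᵀPA = [-0.4340 -0.5000]
A−BK = [2.1321 0.5000; -2.3019 -0.5000]
AᵀP(A−BK) = [1.2594 0.3750; 0.3750 0.1875]
P' = Q + AᵀP(A−BK) = [3.5094 0.3750; 0.3750 4.1875]
tr(P') = 7.6969


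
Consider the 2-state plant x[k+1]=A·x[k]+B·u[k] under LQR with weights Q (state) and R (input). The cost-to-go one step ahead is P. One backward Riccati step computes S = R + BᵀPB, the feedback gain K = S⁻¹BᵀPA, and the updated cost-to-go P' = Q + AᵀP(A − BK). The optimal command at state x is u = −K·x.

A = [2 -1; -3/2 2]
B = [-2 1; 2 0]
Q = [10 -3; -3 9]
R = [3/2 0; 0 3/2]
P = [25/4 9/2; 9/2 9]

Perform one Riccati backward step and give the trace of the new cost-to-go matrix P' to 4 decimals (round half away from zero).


BᵀP = [-3.5000 9.0000; 6.2500 4.5000]
S = R + BᵀPB = [3/2 0; 0 3/2] + [25.0000 -3.5000; -3.5000 6.2500] = [26.5000 -3.5000; -3.5000 7.7500]
BᵀPA = [-20.5000 21.5000; 5.7500 2.7500]
K = S⁻¹·BᵀPA = [-0.7184 0.9126; 0.4175 0.7670]
A−BK = [0.1456 0.0583; -0.0631 0.1748]
AᵀP(A−BK) = [1.1214 -0.4515; -0.4515 2.5194]
P' = Q + AᵀP(A−BK) = [11.1214 -3.4515; -3.4515 11.5194]
tr(P') = 22.6408

22.6408


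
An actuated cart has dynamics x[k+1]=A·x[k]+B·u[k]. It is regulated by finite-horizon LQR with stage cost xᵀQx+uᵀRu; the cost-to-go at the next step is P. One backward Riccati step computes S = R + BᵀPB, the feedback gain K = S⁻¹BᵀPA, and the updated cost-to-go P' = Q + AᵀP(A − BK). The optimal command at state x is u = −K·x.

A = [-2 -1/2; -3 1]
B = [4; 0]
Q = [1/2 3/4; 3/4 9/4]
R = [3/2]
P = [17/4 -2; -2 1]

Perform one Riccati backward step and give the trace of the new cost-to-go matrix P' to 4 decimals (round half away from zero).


3.4564

BᵀP = [17.0000 -8.0000]
S = R + BᵀPB = [3/2] + [68.0000] = [69.5000]
BᵀPA = [-10.0000 -16.5000]
K = S⁻¹·BᵀPA = [-0.1439 -0.2374]
A−BK = [-1.4245 0.4496; -3.0000 1.0000]
AᵀP(A−BK) = [0.5612 -0.1241; -0.1241 0.1452]
P' = Q + AᵀP(A−BK) = [1.0612 0.6259; 0.6259 2.3952]
tr(P') = 3.4564


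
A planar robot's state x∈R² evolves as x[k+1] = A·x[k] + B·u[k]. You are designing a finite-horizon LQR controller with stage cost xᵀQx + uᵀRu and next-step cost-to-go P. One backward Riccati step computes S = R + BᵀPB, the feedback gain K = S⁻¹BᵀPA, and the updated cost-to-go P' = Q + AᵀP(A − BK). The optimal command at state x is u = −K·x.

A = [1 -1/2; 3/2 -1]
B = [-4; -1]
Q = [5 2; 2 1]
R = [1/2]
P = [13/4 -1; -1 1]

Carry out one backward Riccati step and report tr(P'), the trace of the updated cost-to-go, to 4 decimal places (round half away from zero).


BᵀP = [-12.0000 3.0000]
S = R + BᵀPB = [1/2] + [45.0000] = [45.5000]
BᵀPA = [-7.5000 3.0000]
K = S⁻¹·BᵀPA = [-0.1648 0.0659]
A−BK = [0.3407 -0.2363; 1.3352 -0.9341]
AᵀP(A−BK) = [1.2637 -0.8805; -0.8805 0.6147]
P' = Q + AᵀP(A−BK) = [6.2637 1.1195; 1.1195 1.6147]
tr(P') = 7.8784

7.8784


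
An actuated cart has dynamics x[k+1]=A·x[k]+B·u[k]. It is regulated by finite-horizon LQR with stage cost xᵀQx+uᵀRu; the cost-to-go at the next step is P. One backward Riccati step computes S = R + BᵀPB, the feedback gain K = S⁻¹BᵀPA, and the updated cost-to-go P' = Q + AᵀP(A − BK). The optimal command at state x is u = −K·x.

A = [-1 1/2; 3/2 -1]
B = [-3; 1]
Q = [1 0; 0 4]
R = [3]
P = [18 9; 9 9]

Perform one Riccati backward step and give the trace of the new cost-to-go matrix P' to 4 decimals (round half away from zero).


BᵀP = [-45.0000 -18.0000]
S = R + BᵀPB = [3] + [117.0000] = [120.0000]
BᵀPA = [18.0000 -4.5000]
K = S⁻¹·BᵀPA = [0.1500 -0.0375]
A−BK = [-0.5500 0.3875; 1.3500 -0.9625]
AᵀP(A−BK) = [8.5500 -6.0750; -6.0750 4.3313]
P' = Q + AᵀP(A−BK) = [9.5500 -6.0750; -6.0750 8.3313]
tr(P') = 17.8813

17.8813


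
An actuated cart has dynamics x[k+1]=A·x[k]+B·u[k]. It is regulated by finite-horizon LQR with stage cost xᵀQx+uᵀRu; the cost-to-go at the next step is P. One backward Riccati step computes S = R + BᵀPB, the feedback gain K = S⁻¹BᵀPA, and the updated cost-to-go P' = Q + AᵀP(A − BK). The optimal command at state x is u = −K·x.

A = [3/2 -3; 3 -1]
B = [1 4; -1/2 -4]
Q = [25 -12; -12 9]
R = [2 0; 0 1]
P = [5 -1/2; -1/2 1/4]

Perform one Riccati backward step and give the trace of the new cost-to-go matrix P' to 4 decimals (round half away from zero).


BᵀP = [5.2500 -0.6250; 22.0000 -3.0000]
S = R + BᵀPB = [2 0; 0 1] + [5.5625 23.5000; 23.5000 100.0000] = [7.5625 23.5000; 23.5000 101.0000]
BᵀPA = [6.0000 -15.1250; 24.0000 -63.0000]
K = S⁻¹·BᵀPA = [0.1985 -0.2227; 0.1914 -0.5719]
A−BK = [0.5357 -0.4895; 3.8650 -3.3991]
AᵀP(A−BK) = [3.2145 -2.9371; -2.9371 2.8490]
P' = Q + AᵀP(A−BK) = [28.2145 -14.9371; -14.9371 11.8490]
tr(P') = 40.0635

40.0635


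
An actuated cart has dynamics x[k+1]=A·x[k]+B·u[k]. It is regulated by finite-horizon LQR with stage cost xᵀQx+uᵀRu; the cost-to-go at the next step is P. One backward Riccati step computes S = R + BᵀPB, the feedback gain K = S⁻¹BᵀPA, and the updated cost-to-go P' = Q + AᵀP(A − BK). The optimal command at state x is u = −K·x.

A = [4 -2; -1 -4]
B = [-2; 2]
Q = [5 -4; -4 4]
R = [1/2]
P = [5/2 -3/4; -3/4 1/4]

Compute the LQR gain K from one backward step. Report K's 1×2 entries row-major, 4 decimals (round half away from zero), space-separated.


-1.6000 0.2857

BᵀP = [-6.5000 2.0000]
S = R + BᵀPB = [1/2] + [17.0000] = [17.5000]
BᵀPA = [-28.0000 5.0000]
K = S⁻¹·BᵀPA = [-1.6000 0.2857]
A−BK = [0.8000 -1.4286; 2.2000 -4.5714]
AᵀP(A−BK) = [1.4500 -0.5000; -0.5000 0.5714]
P' = Q + AᵀP(A−BK) = [6.4500 -4.5000; -4.5000 4.5714]
tr(P') = 11.0214


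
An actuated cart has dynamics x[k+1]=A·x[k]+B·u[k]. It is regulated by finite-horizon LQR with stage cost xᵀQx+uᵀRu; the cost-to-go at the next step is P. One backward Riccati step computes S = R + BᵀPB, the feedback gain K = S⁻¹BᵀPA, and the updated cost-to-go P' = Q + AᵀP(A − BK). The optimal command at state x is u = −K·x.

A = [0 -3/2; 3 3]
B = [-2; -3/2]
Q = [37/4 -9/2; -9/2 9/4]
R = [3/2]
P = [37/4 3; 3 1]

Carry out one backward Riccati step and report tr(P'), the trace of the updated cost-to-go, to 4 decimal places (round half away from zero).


12.2444

BᵀP = [-23.0000 -7.5000]
S = R + BᵀPB = [3/2] + [57.2500] = [58.7500]
BᵀPA = [-22.5000 12.0000]
K = S⁻¹·BᵀPA = [-0.3830 0.2043]
A−BK = [-0.7660 -1.0915; 2.4255 3.3064]
AᵀP(A−BK) = [0.3830 0.0957; 0.0957 0.3614]
P' = Q + AᵀP(A−BK) = [9.6330 -4.4043; -4.4043 2.6114]
tr(P') = 12.2444


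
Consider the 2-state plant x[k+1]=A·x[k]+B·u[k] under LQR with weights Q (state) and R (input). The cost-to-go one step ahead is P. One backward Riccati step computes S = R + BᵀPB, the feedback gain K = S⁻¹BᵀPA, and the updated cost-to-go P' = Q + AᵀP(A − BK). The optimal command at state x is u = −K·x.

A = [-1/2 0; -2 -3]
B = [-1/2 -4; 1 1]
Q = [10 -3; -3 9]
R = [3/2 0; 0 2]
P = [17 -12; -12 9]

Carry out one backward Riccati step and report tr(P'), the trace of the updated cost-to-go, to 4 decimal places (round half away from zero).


23.5144

BᵀP = [-20.5000 15.0000; -80.0000 57.0000]
S = R + BᵀPB = [3/2 0; 0 2] + [25.2500 97.0000; 97.0000 377.0000] = [26.7500 97.0000; 97.0000 379.0000]
BᵀPA = [-19.7500 -45.0000; -74.0000 -171.0000]
K = S⁻¹·BᵀPA = [-0.4213 -0.6418; -0.0874 -0.2869]
A−BK = [-1.0603 -1.4686; -1.4913 -2.0713]
AᵀP(A−BK) = [1.4599 2.0919; 2.0919 3.0545]
P' = Q + AᵀP(A−BK) = [11.4599 -0.9081; -0.9081 12.0545]
tr(P') = 23.5144


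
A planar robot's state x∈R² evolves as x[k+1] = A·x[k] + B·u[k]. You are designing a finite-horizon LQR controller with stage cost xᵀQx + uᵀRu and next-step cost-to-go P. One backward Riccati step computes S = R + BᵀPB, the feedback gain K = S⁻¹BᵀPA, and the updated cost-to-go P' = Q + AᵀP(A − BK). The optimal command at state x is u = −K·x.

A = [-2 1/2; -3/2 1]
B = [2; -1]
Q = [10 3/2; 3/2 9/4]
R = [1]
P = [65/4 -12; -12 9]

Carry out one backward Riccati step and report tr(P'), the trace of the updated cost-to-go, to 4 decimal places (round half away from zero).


12.9380

BᵀP = [44.5000 -33.0000]
S = R + BᵀPB = [1] + [122.0000] = [123.0000]
BᵀPA = [-39.5000 -10.7500]
K = S⁻¹·BᵀPA = [-0.3211 -0.0874]
A−BK = [-1.3577 0.6748; -1.8211 0.9126]
AᵀP(A−BK) = [0.5650 -0.2022; -0.2022 0.1230]
P' = Q + AᵀP(A−BK) = [10.5650 1.2978; 1.2978 2.3730]
tr(P') = 12.9380


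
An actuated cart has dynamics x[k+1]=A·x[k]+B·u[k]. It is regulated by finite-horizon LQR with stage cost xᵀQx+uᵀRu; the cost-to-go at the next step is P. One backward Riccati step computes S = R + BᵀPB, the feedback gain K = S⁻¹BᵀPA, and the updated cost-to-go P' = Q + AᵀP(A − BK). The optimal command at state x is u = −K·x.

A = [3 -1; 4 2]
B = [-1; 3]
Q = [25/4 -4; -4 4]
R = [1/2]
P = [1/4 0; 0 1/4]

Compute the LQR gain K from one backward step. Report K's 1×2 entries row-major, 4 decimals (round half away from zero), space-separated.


0.7500 0.5833

BᵀP = [-0.2500 0.7500]
S = R + BᵀPB = [1/2] + [2.5000] = [3.0000]
BᵀPA = [2.2500 1.7500]
K = S⁻¹·BᵀPA = [0.7500 0.5833]
A−BK = [3.7500 -0.4167; 1.7500 0.2500]
AᵀP(A−BK) = [4.5625 -0.0625; -0.0625 0.2292]
P' = Q + AᵀP(A−BK) = [10.8125 -4.0625; -4.0625 4.2292]
tr(P') = 15.0417


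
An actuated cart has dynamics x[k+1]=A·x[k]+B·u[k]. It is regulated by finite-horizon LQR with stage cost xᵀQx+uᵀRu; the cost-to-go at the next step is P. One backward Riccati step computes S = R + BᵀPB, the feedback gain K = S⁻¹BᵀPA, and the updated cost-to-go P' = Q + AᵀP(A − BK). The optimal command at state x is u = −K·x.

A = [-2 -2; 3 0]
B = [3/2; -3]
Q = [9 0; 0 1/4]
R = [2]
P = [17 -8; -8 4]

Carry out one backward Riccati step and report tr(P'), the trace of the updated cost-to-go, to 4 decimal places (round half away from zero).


BᵀP = [49.5000 -24.0000]
S = R + BᵀPB = [2] + [146.2500] = [148.2500]
BᵀPA = [-171.0000 -99.0000]
K = S⁻¹·BᵀPA = [-1.1535 -0.6678]
A−BK = [-0.2698 -0.9983; -0.4604 -2.0034]
AᵀP(A−BK) = [2.7589 1.8078; 1.8078 1.8887]
P' = Q + AᵀP(A−BK) = [11.7589 1.8078; 1.8078 2.1387]
tr(P') = 13.8976

13.8976


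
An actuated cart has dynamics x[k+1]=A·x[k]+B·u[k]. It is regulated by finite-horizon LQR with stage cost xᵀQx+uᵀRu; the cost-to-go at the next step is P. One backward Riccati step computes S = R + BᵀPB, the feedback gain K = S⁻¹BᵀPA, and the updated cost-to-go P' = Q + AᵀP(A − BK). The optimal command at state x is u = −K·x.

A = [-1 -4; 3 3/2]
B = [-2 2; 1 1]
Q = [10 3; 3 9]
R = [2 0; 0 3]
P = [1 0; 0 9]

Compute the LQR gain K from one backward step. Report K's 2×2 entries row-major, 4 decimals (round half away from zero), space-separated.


BᵀP = [-2.0000 9.0000; 2.0000 9.0000]
S = R + BᵀPB = [2 0; 0 3] + [13.0000 5.0000; 5.0000 13.0000] = [15.0000 5.0000; 5.0000 16.0000]
BᵀPA = [29.0000 21.5000; 25.0000 5.5000]
K = S⁻¹·BᵀPA = [1.5767 1.4721; 1.0698 -0.1163]
A−BK = [0.0140 -0.8233; 0.3535 0.1442]
AᵀP(A−BK) = [9.5302 4.7163; 4.7163 5.2395]
P' = Q + AᵀP(A−BK) = [19.5302 7.7163; 7.7163 14.2395]
tr(P') = 33.7698

1.5767 1.4721 1.0698 -0.1163


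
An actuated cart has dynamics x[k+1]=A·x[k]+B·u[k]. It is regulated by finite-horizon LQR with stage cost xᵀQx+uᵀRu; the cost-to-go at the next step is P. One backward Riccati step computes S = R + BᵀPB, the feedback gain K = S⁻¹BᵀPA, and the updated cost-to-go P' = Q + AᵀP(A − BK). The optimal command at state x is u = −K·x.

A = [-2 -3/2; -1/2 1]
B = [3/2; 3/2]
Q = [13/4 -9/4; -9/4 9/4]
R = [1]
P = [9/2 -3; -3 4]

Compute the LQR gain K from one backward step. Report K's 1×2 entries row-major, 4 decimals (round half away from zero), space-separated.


BᵀP = [2.2500 1.5000]
S = R + BᵀPB = [1] + [5.6250] = [6.6250]
BᵀPA = [-5.2500 -1.8750]
K = S⁻¹·BᵀPA = [-0.7925 -0.2830]
A−BK = [-0.8113 -1.0755; 0.6887 1.4245]
AᵀP(A−BK) = [8.8396 13.7642; 13.7642 22.5943]
P' = Q + AᵀP(A−BK) = [12.0896 11.5142; 11.5142 24.8443]
tr(P') = 36.9340

-0.7925 -0.2830


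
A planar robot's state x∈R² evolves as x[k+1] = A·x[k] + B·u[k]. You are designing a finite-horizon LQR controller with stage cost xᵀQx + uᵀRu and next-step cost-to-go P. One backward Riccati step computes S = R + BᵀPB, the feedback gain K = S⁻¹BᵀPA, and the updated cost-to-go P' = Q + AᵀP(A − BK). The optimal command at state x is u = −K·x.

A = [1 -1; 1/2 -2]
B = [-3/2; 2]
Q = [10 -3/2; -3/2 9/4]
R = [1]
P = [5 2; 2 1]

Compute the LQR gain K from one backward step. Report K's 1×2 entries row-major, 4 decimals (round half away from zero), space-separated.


BᵀP = [-3.5000 -1.0000]
S = R + BᵀPB = [1] + [3.2500] = [4.2500]
BᵀPA = [-4.0000 5.5000]
K = S⁻¹·BᵀPA = [-0.9412 1.2941]
A−BK = [-0.4118 0.9412; 2.3824 -4.5882]
AᵀP(A−BK) = [3.4853 -5.8235; -5.8235 9.8824]
P' = Q + AᵀP(A−BK) = [13.4853 -7.3235; -7.3235 12.1324]
tr(P') = 25.6176

-0.9412 1.2941


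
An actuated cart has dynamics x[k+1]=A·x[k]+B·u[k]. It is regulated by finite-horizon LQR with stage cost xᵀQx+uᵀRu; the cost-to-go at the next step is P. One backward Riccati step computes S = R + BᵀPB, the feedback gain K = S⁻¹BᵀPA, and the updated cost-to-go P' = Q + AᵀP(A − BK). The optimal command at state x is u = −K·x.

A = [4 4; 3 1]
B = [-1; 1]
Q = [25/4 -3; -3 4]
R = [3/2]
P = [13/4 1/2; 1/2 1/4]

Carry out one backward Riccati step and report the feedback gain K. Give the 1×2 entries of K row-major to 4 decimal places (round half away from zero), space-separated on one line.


BᵀP = [-2.7500 -0.2500]
S = R + BᵀPB = [3/2] + [2.5000] = [4.0000]
BᵀPA = [-11.7500 -11.2500]
K = S⁻¹·BᵀPA = [-2.9375 -2.8125]
A−BK = [1.0625 1.1875; 5.9375 3.8125]
AᵀP(A−BK) = [31.7344 27.7031; 27.7031 24.6094]
P' = Q + AᵀP(A−BK) = [37.9844 24.7031; 24.7031 28.6094]
tr(P') = 66.5938

-2.9375 -2.8125


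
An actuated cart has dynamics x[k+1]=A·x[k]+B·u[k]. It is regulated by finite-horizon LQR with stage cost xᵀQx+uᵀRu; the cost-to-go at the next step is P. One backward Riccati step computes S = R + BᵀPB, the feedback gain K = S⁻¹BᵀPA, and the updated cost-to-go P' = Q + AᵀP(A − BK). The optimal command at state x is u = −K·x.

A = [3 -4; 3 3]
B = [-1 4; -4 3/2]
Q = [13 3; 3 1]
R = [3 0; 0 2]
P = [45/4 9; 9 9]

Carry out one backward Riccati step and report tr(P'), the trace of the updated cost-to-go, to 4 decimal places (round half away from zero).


21.6800

BᵀP = [-47.2500 -45.0000; 58.5000 49.5000]
S = R + BᵀPB = [3 0; 0 2] + [227.2500 -256.5000; -256.5000 308.2500] = [230.2500 -256.5000; -256.5000 310.2500]
BᵀPA = [-276.7500 54.0000; 324.0000 -85.5000]
K = S⁻¹·BᵀPA = [-0.4884 -0.9175; 0.6406 -1.0341]
A−BK = [-0.0506 -0.7810; 0.0857 0.8812]
AᵀP(A−BK) = [1.5530 0.1400; 0.1400 6.1270]
P' = Q + AᵀP(A−BK) = [14.5530 3.1400; 3.1400 7.1270]
tr(P') = 21.6800


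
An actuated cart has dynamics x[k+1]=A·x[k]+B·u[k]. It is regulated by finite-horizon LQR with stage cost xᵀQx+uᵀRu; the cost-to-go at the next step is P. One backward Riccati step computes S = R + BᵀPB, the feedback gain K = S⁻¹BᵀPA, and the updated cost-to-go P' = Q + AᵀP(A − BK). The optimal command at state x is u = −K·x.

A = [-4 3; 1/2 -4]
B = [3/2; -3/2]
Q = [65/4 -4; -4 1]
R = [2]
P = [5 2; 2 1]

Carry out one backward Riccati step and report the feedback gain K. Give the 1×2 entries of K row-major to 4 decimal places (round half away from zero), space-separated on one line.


-2.6538 1.1538

BᵀP = [4.5000 1.5000]
S = R + BᵀPB = [2] + [4.5000] = [6.5000]
BᵀPA = [-17.2500 7.5000]
K = S⁻¹·BᵀPA = [-2.6538 1.1538]
A−BK = [-0.0192 1.2692; -3.4808 -2.2692]
AᵀP(A−BK) = [26.4712 -7.0962; -7.0962 4.3462]
P' = Q + AᵀP(A−BK) = [42.7212 -11.0962; -11.0962 5.3462]
tr(P') = 48.0673


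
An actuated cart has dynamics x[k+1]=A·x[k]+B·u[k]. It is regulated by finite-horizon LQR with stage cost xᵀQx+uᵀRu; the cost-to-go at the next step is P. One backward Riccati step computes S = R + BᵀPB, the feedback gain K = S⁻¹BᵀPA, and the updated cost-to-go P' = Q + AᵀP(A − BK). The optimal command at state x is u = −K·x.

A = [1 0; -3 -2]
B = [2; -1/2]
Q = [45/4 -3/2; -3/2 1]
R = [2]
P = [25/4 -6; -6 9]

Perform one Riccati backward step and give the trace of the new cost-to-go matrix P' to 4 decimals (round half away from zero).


BᵀP = [15.5000 -16.5000]
S = R + BᵀPB = [2] + [39.2500] = [41.2500]
BᵀPA = [65.0000 33.0000]
K = S⁻¹·BᵀPA = [1.5758 0.8000]
A−BK = [-2.1515 -1.6000; -2.2121 -1.6000]
AᵀP(A−BK) = [20.8258 14.0000; 14.0000 9.6000]
P' = Q + AᵀP(A−BK) = [32.0758 12.5000; 12.5000 10.6000]
tr(P') = 42.6758

42.6758


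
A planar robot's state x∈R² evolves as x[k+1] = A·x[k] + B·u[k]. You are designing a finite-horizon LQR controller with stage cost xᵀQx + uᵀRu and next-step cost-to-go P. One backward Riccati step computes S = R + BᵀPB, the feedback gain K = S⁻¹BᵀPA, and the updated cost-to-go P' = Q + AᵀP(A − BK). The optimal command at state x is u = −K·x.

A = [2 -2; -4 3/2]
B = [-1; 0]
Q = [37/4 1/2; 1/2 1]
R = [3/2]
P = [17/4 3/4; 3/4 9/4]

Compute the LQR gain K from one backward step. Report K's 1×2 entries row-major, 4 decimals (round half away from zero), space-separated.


-0.9565 1.2826

BᵀP = [-4.2500 -0.7500]
S = R + BᵀPB = [3/2] + [4.2500] = [5.7500]
BᵀPA = [-5.5000 7.3750]
K = S⁻¹·BᵀPA = [-0.9565 1.2826]
A−BK = [1.0435 -0.7174; -4.0000 1.5000]
AᵀP(A−BK) = [35.7391 -15.1957; -15.1957 8.1033]
P' = Q + AᵀP(A−BK) = [44.9891 -14.6957; -14.6957 9.1033]
tr(P') = 54.0924


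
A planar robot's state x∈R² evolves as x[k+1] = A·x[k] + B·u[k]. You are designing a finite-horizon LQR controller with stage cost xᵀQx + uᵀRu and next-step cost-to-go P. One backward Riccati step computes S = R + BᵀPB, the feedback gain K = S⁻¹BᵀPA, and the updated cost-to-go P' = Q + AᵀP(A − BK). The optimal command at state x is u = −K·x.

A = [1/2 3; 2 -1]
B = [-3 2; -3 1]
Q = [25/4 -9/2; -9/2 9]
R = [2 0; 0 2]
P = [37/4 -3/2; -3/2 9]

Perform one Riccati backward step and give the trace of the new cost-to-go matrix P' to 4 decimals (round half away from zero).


45.7689

BᵀP = [-23.2500 -22.5000; 17.0000 6.0000]
S = R + BᵀPB = [2 0; 0 2] + [137.2500 -69.0000; -69.0000 40.0000] = [139.2500 -69.0000; -69.0000 42.0000]
BᵀPA = [-56.6250 -47.2500; 20.5000 45.0000]
K = S⁻¹·BᵀPA = [-0.8862 1.0303; -0.9678 2.7641]
A−BK = [-0.2230 0.5628; 0.3092 -0.6731]
AᵀP(A−BK) = [4.9713 -10.6966; -10.6966 25.5476]
P' = Q + AᵀP(A−BK) = [11.2213 -15.1966; -15.1966 34.5476]
tr(P') = 45.7689


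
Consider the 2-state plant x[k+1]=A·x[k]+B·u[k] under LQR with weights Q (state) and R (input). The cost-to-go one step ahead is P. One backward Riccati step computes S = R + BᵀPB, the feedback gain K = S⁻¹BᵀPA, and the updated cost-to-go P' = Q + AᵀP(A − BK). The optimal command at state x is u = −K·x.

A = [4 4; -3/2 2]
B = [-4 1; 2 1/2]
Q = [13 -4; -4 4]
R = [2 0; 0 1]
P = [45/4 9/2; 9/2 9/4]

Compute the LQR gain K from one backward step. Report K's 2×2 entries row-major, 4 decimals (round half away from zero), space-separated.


BᵀP = [-36.0000 -13.5000; 13.5000 5.6250]
S = R + BᵀPB = [2 0; 0 1] + [117.0000 -42.7500; -42.7500 16.3125] = [119.0000 -42.7500; -42.7500 17.3125]
BᵀPA = [-123.7500 -171.0000; 45.5625 65.2500]
K = S⁻¹·BᵀPA = [-0.8366 -0.7351; 0.5658 1.9538]
A−BK = [0.0876 -0.8941; -0.1096 2.4933]
AᵀP(A−BK) = [1.7470 2.2633; 2.2633 7.8152]
P' = Q + AᵀP(A−BK) = [14.7470 -1.7367; -1.7367 11.8152]
tr(P') = 26.5622

-0.8366 -0.7351 0.5658 1.9538


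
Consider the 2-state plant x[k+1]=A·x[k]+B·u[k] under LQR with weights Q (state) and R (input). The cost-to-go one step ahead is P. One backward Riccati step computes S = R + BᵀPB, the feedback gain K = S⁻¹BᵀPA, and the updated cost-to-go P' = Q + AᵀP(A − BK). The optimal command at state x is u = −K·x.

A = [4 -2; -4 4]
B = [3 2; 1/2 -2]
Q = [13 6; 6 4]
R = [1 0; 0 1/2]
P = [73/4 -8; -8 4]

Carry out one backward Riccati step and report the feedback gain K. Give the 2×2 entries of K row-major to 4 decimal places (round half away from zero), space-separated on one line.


0.2188 0.2364 1.7861 -1.5335

BᵀP = [50.7500 -22.0000; 52.5000 -24.0000]
S = R + BᵀPB = [1 0; 0 1/2] + [141.2500 145.5000; 145.5000 153.0000] = [142.2500 145.5000; 145.5000 153.5000]
BᵀPA = [291.0000 -189.5000; 306.0000 -201.0000]
K = S⁻¹·BᵀPA = [0.2188 0.2364; 1.7861 -1.5335]
A−BK = [-0.2285 0.3578; -0.5371 0.8147]
AᵀP(A−BK) = [1.7861 -1.5335; -1.5335 1.5591]
P' = Q + AᵀP(A−BK) = [14.7861 4.4665; 4.4665 5.5591]
tr(P') = 20.3452


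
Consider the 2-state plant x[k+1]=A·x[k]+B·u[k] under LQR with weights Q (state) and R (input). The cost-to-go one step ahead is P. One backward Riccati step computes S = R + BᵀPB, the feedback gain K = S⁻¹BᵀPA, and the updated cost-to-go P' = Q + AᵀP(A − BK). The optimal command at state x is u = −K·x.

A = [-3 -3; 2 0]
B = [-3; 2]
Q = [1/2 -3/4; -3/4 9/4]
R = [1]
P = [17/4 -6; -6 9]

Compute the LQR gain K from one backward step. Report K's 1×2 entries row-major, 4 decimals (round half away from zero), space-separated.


BᵀP = [-24.7500 36.0000]
S = R + BᵀPB = [1] + [146.2500] = [147.2500]
BᵀPA = [146.2500 74.2500]
K = S⁻¹·BᵀPA = [0.9932 0.5042]
A−BK = [-0.0204 -1.4873; 0.0136 -1.0085]
AᵀP(A−BK) = [0.9932 0.5042; 0.5042 0.8098]
P' = Q + AᵀP(A−BK) = [1.4932 -0.2458; -0.2458 3.0598]
tr(P') = 4.5531

0.9932 0.5042


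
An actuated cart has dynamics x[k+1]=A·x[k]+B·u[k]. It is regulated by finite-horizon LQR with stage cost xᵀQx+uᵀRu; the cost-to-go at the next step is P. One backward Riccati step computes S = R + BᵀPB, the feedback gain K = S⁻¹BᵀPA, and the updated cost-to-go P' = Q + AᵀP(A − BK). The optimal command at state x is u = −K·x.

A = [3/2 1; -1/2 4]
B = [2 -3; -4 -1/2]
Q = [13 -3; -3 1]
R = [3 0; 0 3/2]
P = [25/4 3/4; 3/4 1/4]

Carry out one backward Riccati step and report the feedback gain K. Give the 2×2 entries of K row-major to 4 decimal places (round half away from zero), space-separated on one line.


BᵀP = [9.5000 0.5000; -19.1250 -2.3750]
S = R + BᵀPB = [3 0; 0 3/2] + [17.0000 -28.7500; -28.7500 58.5625] = [20.0000 -28.7500; -28.7500 60.0625]
BᵀPA = [14.0000 11.5000; -27.5000 -28.6250]
K = S⁻¹·BᵀPA = [0.1341 -0.3530; -0.3937 -0.6455]
A−BK = [0.0508 -0.2307; -0.1604 2.2654]
AᵀP(A−BK) = [0.2967 0.1892; 0.1892 1.8305]
P' = Q + AᵀP(A−BK) = [13.2967 -2.8108; -2.8108 2.8305]
tr(P') = 16.1273

0.1341 -0.3530 -0.3937 -0.6455


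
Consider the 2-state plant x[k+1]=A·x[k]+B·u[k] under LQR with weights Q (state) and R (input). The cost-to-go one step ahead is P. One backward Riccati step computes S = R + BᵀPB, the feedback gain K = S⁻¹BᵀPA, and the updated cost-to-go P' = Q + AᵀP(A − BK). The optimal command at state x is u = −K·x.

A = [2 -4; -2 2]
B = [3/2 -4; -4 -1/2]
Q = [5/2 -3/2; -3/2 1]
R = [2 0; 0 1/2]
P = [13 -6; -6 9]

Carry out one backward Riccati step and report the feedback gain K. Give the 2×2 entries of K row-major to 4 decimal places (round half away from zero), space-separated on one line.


BᵀP = [43.5000 -45.0000; -49.0000 19.5000]
S = R + BᵀPB = [2 0; 0 1/2] + [245.2500 -151.5000; -151.5000 186.2500] = [247.2500 -151.5000; -151.5000 186.7500]
BᵀPA = [177.0000 -264.0000; -137.0000 235.0000]
K = S⁻¹·BᵀPA = [0.5296 -0.5899; -0.3039 0.7798]
A−BK = [-0.0102 0.0040; -0.0334 0.0301]
AᵀP(A−BK) = [0.6145 -0.7504; -0.7504 1.0070]
P' = Q + AᵀP(A−BK) = [3.1145 -2.2504; -2.2504 2.0070]
tr(P') = 5.1215

0.5296 -0.5899 -0.3039 0.7798


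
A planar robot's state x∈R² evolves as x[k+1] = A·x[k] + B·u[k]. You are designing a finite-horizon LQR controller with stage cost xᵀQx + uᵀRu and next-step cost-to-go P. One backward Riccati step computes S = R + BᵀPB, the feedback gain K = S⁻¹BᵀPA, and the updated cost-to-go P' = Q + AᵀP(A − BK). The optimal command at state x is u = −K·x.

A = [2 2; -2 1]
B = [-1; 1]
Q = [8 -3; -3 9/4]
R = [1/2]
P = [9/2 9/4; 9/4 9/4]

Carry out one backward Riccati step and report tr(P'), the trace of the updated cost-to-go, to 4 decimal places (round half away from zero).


BᵀP = [-2.2500 0.0000]
S = R + BᵀPB = [1/2] + [2.2500] = [2.7500]
BᵀPA = [-4.5000 -4.5000]
K = S⁻¹·BᵀPA = [-1.6364 -1.6364]
A−BK = [0.3636 0.3636; -0.3636 2.6364]
AᵀP(A−BK) = [1.6364 1.6364; 1.6364 21.8864]
P' = Q + AᵀP(A−BK) = [9.6364 -1.3636; -1.3636 24.1364]
tr(P') = 33.7727

33.7727


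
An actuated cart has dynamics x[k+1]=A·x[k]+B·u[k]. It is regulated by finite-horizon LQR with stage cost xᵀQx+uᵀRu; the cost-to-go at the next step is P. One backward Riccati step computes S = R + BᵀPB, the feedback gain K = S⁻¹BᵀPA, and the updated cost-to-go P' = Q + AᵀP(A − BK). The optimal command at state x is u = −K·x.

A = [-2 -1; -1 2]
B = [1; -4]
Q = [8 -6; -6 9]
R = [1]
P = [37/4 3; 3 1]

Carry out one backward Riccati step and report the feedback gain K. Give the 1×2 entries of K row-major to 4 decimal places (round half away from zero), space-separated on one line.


BᵀP = [-2.7500 -1.0000]
S = R + BᵀPB = [1] + [1.2500] = [2.2500]
BᵀPA = [6.5000 0.7500]
K = S⁻¹·BᵀPA = [2.8889 0.3333]
A−BK = [-4.8889 -1.3333; 10.5556 3.3333]
AᵀP(A−BK) = [31.2222 5.3333; 5.3333 1.0000]
P' = Q + AᵀP(A−BK) = [39.2222 -0.6667; -0.6667 10.0000]
tr(P') = 49.2222

2.8889 0.3333


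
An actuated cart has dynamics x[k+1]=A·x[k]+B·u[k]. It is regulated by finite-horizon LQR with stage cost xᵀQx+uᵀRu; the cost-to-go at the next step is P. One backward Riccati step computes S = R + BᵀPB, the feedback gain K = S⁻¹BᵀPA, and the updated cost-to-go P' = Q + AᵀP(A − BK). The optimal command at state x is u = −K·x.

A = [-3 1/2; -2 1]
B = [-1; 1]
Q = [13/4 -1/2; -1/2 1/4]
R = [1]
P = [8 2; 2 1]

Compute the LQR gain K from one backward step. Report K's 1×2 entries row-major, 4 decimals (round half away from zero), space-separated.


BᵀP = [-6.0000 -1.0000]
S = R + BᵀPB = [1] + [5.0000] = [6.0000]
BᵀPA = [20.0000 -4.0000]
K = S⁻¹·BᵀPA = [3.3333 -0.6667]
A−BK = [0.3333 -0.1667; -5.3333 1.6667]
AᵀP(A−BK) = [33.3333 -8.6667; -8.6667 2.3333]
P' = Q + AᵀP(A−BK) = [36.5833 -9.1667; -9.1667 2.5833]
tr(P') = 39.1667

3.3333 -0.6667


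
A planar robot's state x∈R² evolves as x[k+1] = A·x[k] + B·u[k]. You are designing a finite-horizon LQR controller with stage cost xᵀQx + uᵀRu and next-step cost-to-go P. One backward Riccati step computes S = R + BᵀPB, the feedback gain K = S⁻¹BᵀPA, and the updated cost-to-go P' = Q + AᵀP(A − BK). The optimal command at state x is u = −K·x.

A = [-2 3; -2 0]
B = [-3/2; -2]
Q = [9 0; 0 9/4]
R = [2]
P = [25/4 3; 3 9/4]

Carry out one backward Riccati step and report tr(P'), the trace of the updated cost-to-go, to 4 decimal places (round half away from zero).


20.9060

BᵀP = [-15.3750 -9.0000]
S = R + BᵀPB = [2] + [41.0625] = [43.0625]
BᵀPA = [48.7500 -46.1250]
K = S⁻¹·BᵀPA = [1.1321 -1.0711]
A−BK = [-0.3019 1.3933; 0.2642 -2.1422]
AᵀP(A−BK) = [2.8113 -3.2830; -3.2830 6.8447]
P' = Q + AᵀP(A−BK) = [11.8113 -3.2830; -3.2830 9.0947]
tr(P') = 20.9060


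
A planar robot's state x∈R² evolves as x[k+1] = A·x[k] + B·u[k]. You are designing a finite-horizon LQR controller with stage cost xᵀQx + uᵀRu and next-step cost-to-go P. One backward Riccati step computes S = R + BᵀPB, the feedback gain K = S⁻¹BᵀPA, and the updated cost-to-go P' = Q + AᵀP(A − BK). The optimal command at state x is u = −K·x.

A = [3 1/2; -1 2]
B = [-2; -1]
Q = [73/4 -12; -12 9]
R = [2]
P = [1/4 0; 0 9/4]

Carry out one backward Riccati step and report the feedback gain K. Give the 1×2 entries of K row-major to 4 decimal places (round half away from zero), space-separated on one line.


0.1429 -0.9048

BᵀP = [-0.5000 -2.2500]
S = R + BᵀPB = [2] + [3.2500] = [5.2500]
BᵀPA = [0.7500 -4.7500]
K = S⁻¹·BᵀPA = [0.1429 -0.9048]
A−BK = [3.2857 -1.3095; -0.8571 1.0952]
AᵀP(A−BK) = [4.3929 -3.4464; -3.4464 4.7649]
P' = Q + AᵀP(A−BK) = [22.6429 -15.4464; -15.4464 13.7649]
tr(P') = 36.4077


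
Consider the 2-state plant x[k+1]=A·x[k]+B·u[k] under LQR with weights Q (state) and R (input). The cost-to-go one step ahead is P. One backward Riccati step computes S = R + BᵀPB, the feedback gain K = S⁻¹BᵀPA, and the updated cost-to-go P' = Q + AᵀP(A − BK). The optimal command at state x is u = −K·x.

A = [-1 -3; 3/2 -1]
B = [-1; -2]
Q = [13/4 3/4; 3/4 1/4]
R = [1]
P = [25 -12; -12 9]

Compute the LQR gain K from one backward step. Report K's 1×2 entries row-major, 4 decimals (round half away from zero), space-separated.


-0.5714 0.6429

BᵀP = [-1.0000 -6.0000]
S = R + BᵀPB = [1] + [13.0000] = [14.0000]
BᵀPA = [-8.0000 9.0000]
K = S⁻¹·BᵀPA = [-0.5714 0.6429]
A−BK = [-1.5714 -2.3571; 0.3571 0.2857]
AᵀP(A−BK) = [76.6786 108.6429; 108.6429 156.2143]
P' = Q + AᵀP(A−BK) = [79.9286 109.3929; 109.3929 156.4643]
tr(P') = 236.3929


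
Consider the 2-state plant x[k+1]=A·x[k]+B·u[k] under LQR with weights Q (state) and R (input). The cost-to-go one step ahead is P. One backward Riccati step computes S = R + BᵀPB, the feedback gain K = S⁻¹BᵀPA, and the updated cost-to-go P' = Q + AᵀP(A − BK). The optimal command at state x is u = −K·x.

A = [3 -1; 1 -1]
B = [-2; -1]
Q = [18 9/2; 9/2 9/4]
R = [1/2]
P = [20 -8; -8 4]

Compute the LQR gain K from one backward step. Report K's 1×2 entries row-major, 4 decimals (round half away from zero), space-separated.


-1.6000 0.3810

BᵀP = [-32.0000 12.0000]
S = R + BᵀPB = [1/2] + [52.0000] = [52.5000]
BᵀPA = [-84.0000 20.0000]
K = S⁻¹·BᵀPA = [-1.6000 0.3810]
A−BK = [-0.2000 -0.2381; -0.6000 -0.6190]
AᵀP(A−BK) = [1.6000 0.0000; 0.0000 0.3810]
P' = Q + AᵀP(A−BK) = [19.6000 4.5000; 4.5000 2.6310]
tr(P') = 22.2310
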